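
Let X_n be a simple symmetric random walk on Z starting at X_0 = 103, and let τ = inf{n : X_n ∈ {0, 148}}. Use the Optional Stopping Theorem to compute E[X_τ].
E[X_τ] = 103

X_n is a martingale and τ is a bounded-mean stopping time (indeed τ is finite a.s. with bounded expectation since the walk is in a bounded region). By the OST, E[X_τ] = E[X_0] = 103. Equivalently: E[X_τ] = 148 · P(hit 148 first) + 0 · P(hit 0 first) = 148 · (103/148) = 103.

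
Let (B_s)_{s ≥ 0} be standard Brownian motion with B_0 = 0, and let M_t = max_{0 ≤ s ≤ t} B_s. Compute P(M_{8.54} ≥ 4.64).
P(M_{8.54} ≥ 4.64) = 2·P(B_{8.54} ≥ 4.64) = 2(1 − Φ(4.64/√8.54)) ≈ 0.1123

By the reflection principle for Brownian motion, P(M_t ≥ a) = 2 · P(B_t ≥ a) for a ≥ 0. Since B_t ~ N(0, t), P(B_t ≥ 4.64) = 1 − Φ(4.64/√t) = 1 − Φ(4.64/√8.54) = 1 − Φ(1.5878). So
  P(M_{8.54} ≥ 4.64) = 2(1 − Φ(1.5878)) ≈ 0.1123.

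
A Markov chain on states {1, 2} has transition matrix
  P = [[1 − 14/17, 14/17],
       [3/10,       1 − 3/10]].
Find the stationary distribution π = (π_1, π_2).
π_1 = 51/191, π_2 = 140/191

Solve πP = π with π_1 + π_2 = 1. From πP = π: π_1 · (1 − 14/17) + π_2 · 3/10 = π_1 ⇒ π_2 · 3/10 = π_1 · 14/17 ⇒ π_2/π_1 = (14/17)/(3/10) = 140/51. Together with π_1 + π_2 = 1:
  π_1 = (3/10)/(14/17 + 3/10) = (3/10)/(191/170) = 51/191,
  π_2 = (14/17)/(14/17 + 3/10) = (14/17)/(191/170) = 140/191.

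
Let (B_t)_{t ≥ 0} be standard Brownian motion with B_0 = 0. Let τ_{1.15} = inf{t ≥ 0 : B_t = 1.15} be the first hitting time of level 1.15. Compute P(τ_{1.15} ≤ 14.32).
P(τ_{1.15} ≤ 14.32) = 2(1 − Φ(1.15/√14.32)) = 2(1 − Φ(0.3039)) ≈ 0.7612

By the reflection principle for standard BM, P(τ_b ≤ t) = 2 · P(B_t ≥ b). Since B_t ~ N(0, t), P(B_t ≥ 1.15) = 1 − Φ(1.15/√t) = 1 − Φ(1.15/√14.32) = 1 − Φ(0.3039) ≈ 0.38060. Doubling: P(τ_{1.15} ≤ 14.32) ≈ 2 · 0.38060 = 0.76120 ≈ 0.7612.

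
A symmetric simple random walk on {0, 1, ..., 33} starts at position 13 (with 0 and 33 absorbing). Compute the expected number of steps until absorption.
E[τ | X_0 = 13] = 260

Let v_k = E[τ | X_0 = k]. Boundary: v_0 = v_33 = 0. Recurrence: v_k = 1 + (v_{k-1} + v_{k+1})/2 for 1 ≤ k ≤ 32. The particular solution to v_k − (v_{k-1} + v_{k+1})/2 = 1 is v_k = −k^2. Adding homogeneous solution A + B k and matching boundaries gives v_k = k (33 − k). Substituting k = 13: v_13 = 13 · 20 = 260.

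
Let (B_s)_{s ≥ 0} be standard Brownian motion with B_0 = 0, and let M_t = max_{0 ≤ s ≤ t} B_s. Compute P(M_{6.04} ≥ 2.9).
P(M_{6.04} ≥ 2.9) = 2·P(B_{6.04} ≥ 2.9) = 2(1 − Φ(2.9/√6.04)) ≈ 0.2380

By the reflection principle for Brownian motion, P(M_t ≥ a) = 2 · P(B_t ≥ a) for a ≥ 0. Since B_t ~ N(0, t), P(B_t ≥ 2.9) = 1 − Φ(2.9/√t) = 1 − Φ(2.9/√6.04) = 1 − Φ(1.1800). So
  P(M_{6.04} ≥ 2.9) = 2(1 − Φ(1.1800)) ≈ 0.2380.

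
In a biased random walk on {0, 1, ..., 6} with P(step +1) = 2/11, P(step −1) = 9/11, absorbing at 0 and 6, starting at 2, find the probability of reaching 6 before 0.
P(hit 6 before 0) = (1 − (9/2)^2) / (1 − (9/2)^6) = 16/6901

Let u_k denote P(reach 6 before 0 | start at k). Boundary: u_0 = 0, u_6 = 1. Recurrence: u_k = 2/11·u_{k+1} + 9/11·u_{k-1} for 1 ≤ k ≤ 5. Try u_k = A + B·r^k with r = q/p = (9/11)/(2/11) = 9/2. Substitution satisfies the recurrence; boundary conditions give:
  u_k = (1 − r^k) / (1 − r^N) = (1 − (9/2)^2) / (1 − (9/2)^6) = 16/6901.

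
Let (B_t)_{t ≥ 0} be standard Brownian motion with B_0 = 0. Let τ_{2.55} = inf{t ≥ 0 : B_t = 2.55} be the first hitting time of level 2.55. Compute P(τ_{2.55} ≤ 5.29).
P(τ_{2.55} ≤ 5.29) = 2(1 − Φ(2.55/√5.29)) = 2(1 − Φ(1.1087)) ≈ 0.2676

By the reflection principle for standard BM, P(τ_b ≤ t) = 2 · P(B_t ≥ b). Since B_t ~ N(0, t), P(B_t ≥ 2.55) = 1 − Φ(2.55/√t) = 1 − Φ(2.55/√5.29) = 1 − Φ(1.1087) ≈ 0.13378. Doubling: P(τ_{2.55} ≤ 5.29) ≈ 2 · 0.13378 = 0.26756 ≈ 0.2676.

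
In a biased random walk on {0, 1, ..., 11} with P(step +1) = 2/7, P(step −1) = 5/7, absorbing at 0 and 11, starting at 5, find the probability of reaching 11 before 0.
P(hit 11 before 0) = (1 − (5/2)^5) / (1 − (5/2)^11) = 65984/16275359

Let u_k denote P(reach 11 before 0 | start at k). Boundary: u_0 = 0, u_11 = 1. Recurrence: u_k = 2/7·u_{k+1} + 5/7·u_{k-1} for 1 ≤ k ≤ 10. Try u_k = A + B·r^k with r = q/p = (5/7)/(2/7) = 5/2. Substitution satisfies the recurrence; boundary conditions give:
  u_k = (1 − r^k) / (1 − r^N) = (1 − (5/2)^5) / (1 − (5/2)^11) = 65984/16275359.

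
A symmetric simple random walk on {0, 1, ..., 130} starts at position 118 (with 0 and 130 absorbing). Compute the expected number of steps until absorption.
E[τ | X_0 = 118] = 1416

Let v_k = E[τ | X_0 = k]. Boundary: v_0 = v_130 = 0. Recurrence: v_k = 1 + (v_{k-1} + v_{k+1})/2 for 1 ≤ k ≤ 129. The particular solution to v_k − (v_{k-1} + v_{k+1})/2 = 1 is v_k = −k^2. Adding homogeneous solution A + B k and matching boundaries gives v_k = k (130 − k). Substituting k = 118: v_118 = 118 · 12 = 1416.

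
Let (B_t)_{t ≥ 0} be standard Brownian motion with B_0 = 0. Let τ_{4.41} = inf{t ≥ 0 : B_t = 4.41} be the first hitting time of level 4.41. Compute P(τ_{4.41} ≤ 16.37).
P(τ_{4.41} ≤ 16.37) = 2(1 − Φ(4.41/√16.37)) = 2(1 − Φ(1.0900)) ≈ 0.2757

By the reflection principle for standard BM, P(τ_b ≤ t) = 2 · P(B_t ≥ b). Since B_t ~ N(0, t), P(B_t ≥ 4.41) = 1 − Φ(4.41/√t) = 1 − Φ(4.41/√16.37) = 1 − Φ(1.0900) ≈ 0.13786. Doubling: P(τ_{4.41} ≤ 16.37) ≈ 2 · 0.13786 = 0.27572 ≈ 0.2757.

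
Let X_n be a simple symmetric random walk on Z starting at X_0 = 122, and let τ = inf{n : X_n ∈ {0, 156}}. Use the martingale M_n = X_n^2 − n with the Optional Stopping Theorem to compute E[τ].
E[τ] = 4148

M_n = X_n^2 − n is a martingale (since E[X_{n+1}^2 | F_n] = X_n^2 + 1). By OST (τ has finite mean in a bounded region), E[M_τ] = E[M_0] = X_0^2 − 0 = 122^2 = 14884. Also E[M_τ] = E[X_τ^2] − E[τ]. The walk exits at 0 or 156, with P(hit 156 first) = 122/156, so E[X_τ^2] = 156^2 · 122/156 + 0 = 19032. Thus E[τ] = E[X_τ^2] − E[M_τ] = 19032 − 14884 = 4148 = 122(156 − 122) = 4148.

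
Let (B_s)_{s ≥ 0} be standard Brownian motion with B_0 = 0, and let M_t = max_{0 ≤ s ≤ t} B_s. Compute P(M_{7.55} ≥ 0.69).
P(M_{7.55} ≥ 0.69) = 2·P(B_{7.55} ≥ 0.69) = 2(1 − Φ(0.69/√7.55)) ≈ 0.8017

By the reflection principle for Brownian motion, P(M_t ≥ a) = 2 · P(B_t ≥ a) for a ≥ 0. Since B_t ~ N(0, t), P(B_t ≥ 0.69) = 1 − Φ(0.69/√t) = 1 − Φ(0.69/√7.55) = 1 − Φ(0.2511). So
  P(M_{7.55} ≥ 0.69) = 2(1 − Φ(0.2511)) ≈ 0.8017.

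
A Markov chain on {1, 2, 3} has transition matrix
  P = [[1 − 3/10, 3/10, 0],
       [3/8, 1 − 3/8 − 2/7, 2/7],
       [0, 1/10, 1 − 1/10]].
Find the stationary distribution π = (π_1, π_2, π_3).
π = (35/143, 28/143, 80/143)

This is a birth-death chain on three states, which satisfies detailed balance: π_1 · P_{12} = π_2 · P_{21} and π_2 · P_{23} = π_3 · P_{32}.
From π_1 · 3/10 = π_2 · 3/8: π_2/π_1 = (3/10)/(3/8) = 4/5.
From π_2 · 2/7 = π_3 · 1/10: π_3/π_2 = (2/7)/(1/10) = 20/7.
Take π_1 proportional to 1; then unnormalized π = (1, 4/5, 16/7). Normalize by dividing by the sum 143/35:
  π = (35/143, 28/143, 80/143).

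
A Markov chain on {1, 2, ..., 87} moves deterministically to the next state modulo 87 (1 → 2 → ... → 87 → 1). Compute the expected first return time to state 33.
E[T_33 | X_0 = 33] = 87

The chain cycles deterministically, so starting at state 33 it returns in exactly 87 steps. Equivalently, the stationary distribution is uniform π_j = 1/87 for every state j, so by Kac's formula E[T_33] = 1/π_33 = 87.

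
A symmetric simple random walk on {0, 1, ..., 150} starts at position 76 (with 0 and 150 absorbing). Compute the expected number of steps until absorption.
E[τ | X_0 = 76] = 5624

Let v_k = E[τ | X_0 = k]. Boundary: v_0 = v_150 = 0. Recurrence: v_k = 1 + (v_{k-1} + v_{k+1})/2 for 1 ≤ k ≤ 149. The particular solution to v_k − (v_{k-1} + v_{k+1})/2 = 1 is v_k = −k^2. Adding homogeneous solution A + B k and matching boundaries gives v_k = k (150 − k). Substituting k = 76: v_76 = 76 · 74 = 5624.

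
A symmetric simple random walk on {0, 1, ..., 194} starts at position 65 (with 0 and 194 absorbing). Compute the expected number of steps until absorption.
E[τ | X_0 = 65] = 8385

Let v_k = E[τ | X_0 = k]. Boundary: v_0 = v_194 = 0. Recurrence: v_k = 1 + (v_{k-1} + v_{k+1})/2 for 1 ≤ k ≤ 193. The particular solution to v_k − (v_{k-1} + v_{k+1})/2 = 1 is v_k = −k^2. Adding homogeneous solution A + B k and matching boundaries gives v_k = k (194 − k). Substituting k = 65: v_65 = 65 · 129 = 8385.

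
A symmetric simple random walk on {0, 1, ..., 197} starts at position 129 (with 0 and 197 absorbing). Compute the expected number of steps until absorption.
E[τ | X_0 = 129] = 8772

Let v_k = E[τ | X_0 = k]. Boundary: v_0 = v_197 = 0. Recurrence: v_k = 1 + (v_{k-1} + v_{k+1})/2 for 1 ≤ k ≤ 196. The particular solution to v_k − (v_{k-1} + v_{k+1})/2 = 1 is v_k = −k^2. Adding homogeneous solution A + B k and matching boundaries gives v_k = k (197 − k). Substituting k = 129: v_129 = 129 · 68 = 8772.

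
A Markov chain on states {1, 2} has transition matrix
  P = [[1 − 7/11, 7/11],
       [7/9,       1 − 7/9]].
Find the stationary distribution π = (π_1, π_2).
π_1 = 11/20, π_2 = 9/20

Solve πP = π with π_1 + π_2 = 1. From πP = π: π_1 · (1 − 7/11) + π_2 · 7/9 = π_1 ⇒ π_2 · 7/9 = π_1 · 7/11 ⇒ π_2/π_1 = (7/11)/(7/9) = 9/11. Together with π_1 + π_2 = 1:
  π_1 = (7/9)/(7/11 + 7/9) = (7/9)/(140/99) = 11/20,
  π_2 = (7/11)/(7/11 + 7/9) = (7/11)/(140/99) = 9/20.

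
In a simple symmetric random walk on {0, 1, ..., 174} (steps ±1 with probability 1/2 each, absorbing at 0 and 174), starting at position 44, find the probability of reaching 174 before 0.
P(hit 174 before 0) = 44/174 = 22/87

Let u_k = P(hit 174 before 0 | start at k). Then u_0 = 0, u_174 = 1, and u_k = u_{k-1}/2 + u_{k+1}/2 for 1 ≤ k ≤ 173. This harmonic recurrence is solved by u_k = k/174, giving u_44 = 44/174 = 22/87.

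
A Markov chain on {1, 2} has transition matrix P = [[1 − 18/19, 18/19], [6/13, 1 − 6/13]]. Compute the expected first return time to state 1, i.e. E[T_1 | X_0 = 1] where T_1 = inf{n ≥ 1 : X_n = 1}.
E[T_1 | X_0 = 1] = 1/π_1 = 58/19

For an irreducible recurrent Markov chain with stationary distribution π, E[T_i | X_0 = i] = 1/π_i (Kac's formula). Here π_1 = (6/13)/(18/19 + 6/13) = (6/13)/(348/247) = 19/58, so E[T_1 | X_0 = 1] = 1/π_1 = (18/19 + 6/13)/(6/13) = (348/247)/(6/13) = 58/19.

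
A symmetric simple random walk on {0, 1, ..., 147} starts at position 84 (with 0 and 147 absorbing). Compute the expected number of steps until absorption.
E[τ | X_0 = 84] = 5292

Let v_k = E[τ | X_0 = k]. Boundary: v_0 = v_147 = 0. Recurrence: v_k = 1 + (v_{k-1} + v_{k+1})/2 for 1 ≤ k ≤ 146. The particular solution to v_k − (v_{k-1} + v_{k+1})/2 = 1 is v_k = −k^2. Adding homogeneous solution A + B k and matching boundaries gives v_k = k (147 − k). Substituting k = 84: v_84 = 84 · 63 = 5292.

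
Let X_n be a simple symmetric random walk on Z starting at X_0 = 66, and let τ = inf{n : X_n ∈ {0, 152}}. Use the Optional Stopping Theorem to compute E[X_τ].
E[X_τ] = 66

X_n is a martingale and τ is a bounded-mean stopping time (indeed τ is finite a.s. with bounded expectation since the walk is in a bounded region). By the OST, E[X_τ] = E[X_0] = 66. Equivalently: E[X_τ] = 152 · P(hit 152 first) + 0 · P(hit 0 first) = 152 · (66/152) = 66.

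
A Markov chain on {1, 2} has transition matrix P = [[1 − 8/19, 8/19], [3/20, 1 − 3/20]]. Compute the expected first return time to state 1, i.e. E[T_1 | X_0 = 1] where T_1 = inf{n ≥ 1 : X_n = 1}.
E[T_1 | X_0 = 1] = 1/π_1 = 217/57

For an irreducible recurrent Markov chain with stationary distribution π, E[T_i | X_0 = i] = 1/π_i (Kac's formula). Here π_1 = (3/20)/(8/19 + 3/20) = (3/20)/(217/380) = 57/217, so E[T_1 | X_0 = 1] = 1/π_1 = (8/19 + 3/20)/(3/20) = (217/380)/(3/20) = 217/57.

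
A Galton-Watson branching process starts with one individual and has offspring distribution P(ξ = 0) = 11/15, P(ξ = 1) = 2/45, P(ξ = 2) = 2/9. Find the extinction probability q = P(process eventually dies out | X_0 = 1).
q = 1

Mean offspring μ = 0·11/15 + 1·2/45 + 2·2/9 = 22/45 ≤ 1. For μ ≤ 1 with offspring not concentrated at 1, the Galton-Watson process goes extinct almost surely, so q = 1.
(Algebraic check: The pgf is f(s) = 11/15 + 2/45·s + 2/9·s². The extinction probability q is the smallest fixed point of f in [0, 1]. Setting s = f(s):
  2/9·s² + (2/45 − 1)·s + 11/15 = 0
  2/9·s² − (11/15 + 2/9)·s + 11/15 = 0
which factors as (s − 1)·(2/9·s − 11/15) = 0, giving roots s = 1 and s = (11/15)/(2/9) = 33/10. Since 33/10 ≥ 1, the smallest root in [0, 1] is s = 1.)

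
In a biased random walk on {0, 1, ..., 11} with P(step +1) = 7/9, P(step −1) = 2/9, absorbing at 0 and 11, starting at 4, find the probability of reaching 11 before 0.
P(hit 11 before 0) = (1 − (2/7)^4) / (1 − (2/7)^11) = 392830011/395464939

Let u_k denote P(reach 11 before 0 | start at k). Boundary: u_0 = 0, u_11 = 1. Recurrence: u_k = 7/9·u_{k+1} + 2/9·u_{k-1} for 1 ≤ k ≤ 10. Try u_k = A + B·r^k with r = q/p = (2/9)/(7/9) = 2/7. Substitution satisfies the recurrence; boundary conditions give:
  u_k = (1 − r^k) / (1 − r^N) = (1 − (2/7)^4) / (1 − (2/7)^11) = 392830011/395464939.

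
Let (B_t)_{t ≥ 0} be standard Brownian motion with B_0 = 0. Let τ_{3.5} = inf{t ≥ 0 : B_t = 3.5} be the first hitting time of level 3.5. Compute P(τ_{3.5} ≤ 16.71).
P(τ_{3.5} ≤ 16.71) = 2(1 − Φ(3.5/√16.71)) = 2(1 − Φ(0.8562)) ≈ 0.3919

By the reflection principle for standard BM, P(τ_b ≤ t) = 2 · P(B_t ≥ b). Since B_t ~ N(0, t), P(B_t ≥ 3.5) = 1 − Φ(3.5/√t) = 1 − Φ(3.5/√16.71) = 1 − Φ(0.8562) ≈ 0.19594. Doubling: P(τ_{3.5} ≤ 16.71) ≈ 2 · 0.19594 = 0.39188 ≈ 0.3919.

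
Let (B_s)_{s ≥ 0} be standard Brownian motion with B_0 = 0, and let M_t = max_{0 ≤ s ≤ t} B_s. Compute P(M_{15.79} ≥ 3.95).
P(M_{15.79} ≥ 3.95) = 2·P(B_{15.79} ≥ 3.95) = 2(1 − Φ(3.95/√15.79)) ≈ 0.3202

By the reflection principle for Brownian motion, P(M_t ≥ a) = 2 · P(B_t ≥ a) for a ≥ 0. Since B_t ~ N(0, t), P(B_t ≥ 3.95) = 1 − Φ(3.95/√t) = 1 − Φ(3.95/√15.79) = 1 − Φ(0.9940). So
  P(M_{15.79} ≥ 3.95) = 2(1 − Φ(0.9940)) ≈ 0.3202.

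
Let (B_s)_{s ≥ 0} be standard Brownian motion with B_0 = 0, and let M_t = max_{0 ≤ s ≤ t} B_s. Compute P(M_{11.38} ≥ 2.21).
P(M_{11.38} ≥ 2.21) = 2·P(B_{11.38} ≥ 2.21) = 2(1 − Φ(2.21/√11.38)) ≈ 0.5124

By the reflection principle for Brownian motion, P(M_t ≥ a) = 2 · P(B_t ≥ a) for a ≥ 0. Since B_t ~ N(0, t), P(B_t ≥ 2.21) = 1 − Φ(2.21/√t) = 1 − Φ(2.21/√11.38) = 1 − Φ(0.6551). So
  P(M_{11.38} ≥ 2.21) = 2(1 − Φ(0.6551)) ≈ 0.5124.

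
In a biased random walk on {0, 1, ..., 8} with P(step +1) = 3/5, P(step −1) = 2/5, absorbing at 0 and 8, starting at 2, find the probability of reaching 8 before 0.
P(hit 8 before 0) = (1 − (2/3)^2) / (1 − (2/3)^8) = 729/1261

Let u_k denote P(reach 8 before 0 | start at k). Boundary: u_0 = 0, u_8 = 1. Recurrence: u_k = 3/5·u_{k+1} + 2/5·u_{k-1} for 1 ≤ k ≤ 7. Try u_k = A + B·r^k with r = q/p = (2/5)/(3/5) = 2/3. Substitution satisfies the recurrence; boundary conditions give:
  u_k = (1 − r^k) / (1 − r^N) = (1 − (2/3)^2) / (1 − (2/3)^8) = 729/1261.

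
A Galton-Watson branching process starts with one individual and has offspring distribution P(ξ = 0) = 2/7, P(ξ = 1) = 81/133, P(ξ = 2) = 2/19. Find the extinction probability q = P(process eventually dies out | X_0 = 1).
q = 1

Mean offspring μ = 0·2/7 + 1·81/133 + 2·2/19 = 109/133 ≤ 1. For μ ≤ 1 with offspring not concentrated at 1, the Galton-Watson process goes extinct almost surely, so q = 1.
(Algebraic check: The pgf is f(s) = 2/7 + 81/133·s + 2/19·s². The extinction probability q is the smallest fixed point of f in [0, 1]. Setting s = f(s):
  2/19·s² + (81/133 − 1)·s + 2/7 = 0
  2/19·s² − (2/7 + 2/19)·s + 2/7 = 0
which factors as (s − 1)·(2/19·s − 2/7) = 0, giving roots s = 1 and s = (2/7)/(2/19) = 19/7. Since 19/7 ≥ 1, the smallest root in [0, 1] is s = 1.)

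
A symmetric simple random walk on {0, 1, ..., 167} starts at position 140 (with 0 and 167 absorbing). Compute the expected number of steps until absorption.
E[τ | X_0 = 140] = 3780

Let v_k = E[τ | X_0 = k]. Boundary: v_0 = v_167 = 0. Recurrence: v_k = 1 + (v_{k-1} + v_{k+1})/2 for 1 ≤ k ≤ 166. The particular solution to v_k − (v_{k-1} + v_{k+1})/2 = 1 is v_k = −k^2. Adding homogeneous solution A + B k and matching boundaries gives v_k = k (167 − k). Substituting k = 140: v_140 = 140 · 27 = 3780.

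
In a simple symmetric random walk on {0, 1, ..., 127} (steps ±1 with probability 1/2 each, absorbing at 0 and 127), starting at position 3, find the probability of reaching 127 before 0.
P(hit 127 before 0) = 3/127

Let u_k = P(hit 127 before 0 | start at k). Then u_0 = 0, u_127 = 1, and u_k = u_{k-1}/2 + u_{k+1}/2 for 1 ≤ k ≤ 126. This harmonic recurrence is solved by u_k = k/127, giving u_3 = 3/127.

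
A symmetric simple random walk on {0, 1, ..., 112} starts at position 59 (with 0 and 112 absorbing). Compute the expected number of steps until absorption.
E[τ | X_0 = 59] = 3127

Let v_k = E[τ | X_0 = k]. Boundary: v_0 = v_112 = 0. Recurrence: v_k = 1 + (v_{k-1} + v_{k+1})/2 for 1 ≤ k ≤ 111. The particular solution to v_k − (v_{k-1} + v_{k+1})/2 = 1 is v_k = −k^2. Adding homogeneous solution A + B k and matching boundaries gives v_k = k (112 − k). Substituting k = 59: v_59 = 59 · 53 = 3127.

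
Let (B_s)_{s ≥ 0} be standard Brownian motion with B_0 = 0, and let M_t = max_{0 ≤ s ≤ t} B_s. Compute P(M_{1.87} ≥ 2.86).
P(M_{1.87} ≥ 2.86) = 2·P(B_{1.87} ≥ 2.86) = 2(1 − Φ(2.86/√1.87)) ≈ 0.0365

By the reflection principle for Brownian motion, P(M_t ≥ a) = 2 · P(B_t ≥ a) for a ≥ 0. Since B_t ~ N(0, t), P(B_t ≥ 2.86) = 1 − Φ(2.86/√t) = 1 − Φ(2.86/√1.87) = 1 − Φ(2.0914). So
  P(M_{1.87} ≥ 2.86) = 2(1 − Φ(2.0914)) ≈ 0.0365.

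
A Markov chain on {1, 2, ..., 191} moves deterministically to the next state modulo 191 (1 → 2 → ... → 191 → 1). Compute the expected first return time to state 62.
E[T_62 | X_0 = 62] = 191

The chain cycles deterministically, so starting at state 62 it returns in exactly 191 steps. Equivalently, the stationary distribution is uniform π_j = 1/191 for every state j, so by Kac's formula E[T_62] = 1/π_62 = 191.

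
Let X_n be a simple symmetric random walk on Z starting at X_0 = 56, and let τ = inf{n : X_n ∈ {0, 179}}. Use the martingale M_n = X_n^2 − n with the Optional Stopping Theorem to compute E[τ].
E[τ] = 6888

M_n = X_n^2 − n is a martingale (since E[X_{n+1}^2 | F_n] = X_n^2 + 1). By OST (τ has finite mean in a bounded region), E[M_τ] = E[M_0] = X_0^2 − 0 = 56^2 = 3136. Also E[M_τ] = E[X_τ^2] − E[τ]. The walk exits at 0 or 179, with P(hit 179 first) = 56/179, so E[X_τ^2] = 179^2 · 56/179 + 0 = 10024. Thus E[τ] = E[X_τ^2] − E[M_τ] = 10024 − 3136 = 6888 = 56(179 − 56) = 6888.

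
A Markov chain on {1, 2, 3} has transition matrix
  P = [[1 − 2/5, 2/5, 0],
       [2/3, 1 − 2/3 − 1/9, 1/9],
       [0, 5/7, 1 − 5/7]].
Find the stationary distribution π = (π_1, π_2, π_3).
π = (75/127, 45/127, 7/127)

This is a birth-death chain on three states, which satisfies detailed balance: π_1 · P_{12} = π_2 · P_{21} and π_2 · P_{23} = π_3 · P_{32}.
From π_1 · 2/5 = π_2 · 2/3: π_2/π_1 = (2/5)/(2/3) = 3/5.
From π_2 · 1/9 = π_3 · 5/7: π_3/π_2 = (1/9)/(5/7) = 7/45.
Take π_1 proportional to 1; then unnormalized π = (1, 3/5, 7/75). Normalize by dividing by the sum 127/75:
  π = (75/127, 45/127, 7/127).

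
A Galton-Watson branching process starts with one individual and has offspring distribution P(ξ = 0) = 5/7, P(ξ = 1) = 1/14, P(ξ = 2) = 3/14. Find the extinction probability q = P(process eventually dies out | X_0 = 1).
q = 1

Mean offspring μ = 0·5/7 + 1·1/14 + 2·3/14 = 1/2 ≤ 1. For μ ≤ 1 with offspring not concentrated at 1, the Galton-Watson process goes extinct almost surely, so q = 1.
(Algebraic check: The pgf is f(s) = 5/7 + 1/14·s + 3/14·s². The extinction probability q is the smallest fixed point of f in [0, 1]. Setting s = f(s):
  3/14·s² + (1/14 − 1)·s + 5/7 = 0
  3/14·s² − (5/7 + 3/14)·s + 5/7 = 0
which factors as (s − 1)·(3/14·s − 5/7) = 0, giving roots s = 1 and s = (5/7)/(3/14) = 10/3. Since 10/3 ≥ 1, the smallest root in [0, 1] is s = 1.)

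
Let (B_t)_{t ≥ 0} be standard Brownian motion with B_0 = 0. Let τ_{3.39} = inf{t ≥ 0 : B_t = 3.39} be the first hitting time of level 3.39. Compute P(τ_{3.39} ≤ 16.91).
P(τ_{3.39} ≤ 16.91) = 2(1 − Φ(3.39/√16.91)) = 2(1 − Φ(0.8244)) ≈ 0.4097

By the reflection principle for standard BM, P(τ_b ≤ t) = 2 · P(B_t ≥ b). Since B_t ~ N(0, t), P(B_t ≥ 3.39) = 1 − Φ(3.39/√t) = 1 − Φ(3.39/√16.91) = 1 − Φ(0.8244) ≈ 0.20486. Doubling: P(τ_{3.39} ≤ 16.91) ≈ 2 · 0.20486 = 0.40972 ≈ 0.4097.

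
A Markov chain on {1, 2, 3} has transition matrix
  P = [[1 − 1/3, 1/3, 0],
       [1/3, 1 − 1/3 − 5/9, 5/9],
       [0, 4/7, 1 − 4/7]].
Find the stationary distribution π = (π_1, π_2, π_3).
π = (36/107, 36/107, 35/107)

This is a birth-death chain on three states, which satisfies detailed balance: π_1 · P_{12} = π_2 · P_{21} and π_2 · P_{23} = π_3 · P_{32}.
From π_1 · 1/3 = π_2 · 1/3: π_2/π_1 = (1/3)/(1/3) = 1.
From π_2 · 5/9 = π_3 · 4/7: π_3/π_2 = (5/9)/(4/7) = 35/36.
Take π_1 proportional to 1; then unnormalized π = (1, 1, 35/36). Normalize by dividing by the sum 107/36:
  π = (36/107, 36/107, 35/107).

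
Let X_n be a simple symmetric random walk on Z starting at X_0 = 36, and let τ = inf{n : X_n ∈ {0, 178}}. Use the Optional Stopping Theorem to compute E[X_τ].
E[X_τ] = 36

X_n is a martingale and τ is a bounded-mean stopping time (indeed τ is finite a.s. with bounded expectation since the walk is in a bounded region). By the OST, E[X_τ] = E[X_0] = 36. Equivalently: E[X_τ] = 178 · P(hit 178 first) + 0 · P(hit 0 first) = 178 · (36/178) = 36.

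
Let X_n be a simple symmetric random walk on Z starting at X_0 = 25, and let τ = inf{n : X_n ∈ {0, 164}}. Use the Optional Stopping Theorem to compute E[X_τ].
E[X_τ] = 25

X_n is a martingale and τ is a bounded-mean stopping time (indeed τ is finite a.s. with bounded expectation since the walk is in a bounded region). By the OST, E[X_τ] = E[X_0] = 25. Equivalently: E[X_τ] = 164 · P(hit 164 first) + 0 · P(hit 0 first) = 164 · (25/164) = 25.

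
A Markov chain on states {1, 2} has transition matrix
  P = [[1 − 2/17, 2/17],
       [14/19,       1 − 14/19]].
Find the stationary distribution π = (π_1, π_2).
π_1 = 119/138, π_2 = 19/138

Solve πP = π with π_1 + π_2 = 1. From πP = π: π_1 · (1 − 2/17) + π_2 · 14/19 = π_1 ⇒ π_2 · 14/19 = π_1 · 2/17 ⇒ π_2/π_1 = (2/17)/(14/19) = 19/119. Together with π_1 + π_2 = 1:
  π_1 = (14/19)/(2/17 + 14/19) = (14/19)/(276/323) = 119/138,
  π_2 = (2/17)/(2/17 + 14/19) = (2/17)/(276/323) = 19/138.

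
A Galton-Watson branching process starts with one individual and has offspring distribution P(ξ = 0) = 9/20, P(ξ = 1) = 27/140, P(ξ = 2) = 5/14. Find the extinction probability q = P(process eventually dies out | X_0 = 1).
q = 1

Mean offspring μ = 0·9/20 + 1·27/140 + 2·5/14 = 127/140 ≤ 1. For μ ≤ 1 with offspring not concentrated at 1, the Galton-Watson process goes extinct almost surely, so q = 1.
(Algebraic check: The pgf is f(s) = 9/20 + 27/140·s + 5/14·s². The extinction probability q is the smallest fixed point of f in [0, 1]. Setting s = f(s):
  5/14·s² + (27/140 − 1)·s + 9/20 = 0
  5/14·s² − (9/20 + 5/14)·s + 9/20 = 0
which factors as (s − 1)·(5/14·s − 9/20) = 0, giving roots s = 1 and s = (9/20)/(5/14) = 63/50. Since 63/50 ≥ 1, the smallest root in [0, 1] is s = 1.)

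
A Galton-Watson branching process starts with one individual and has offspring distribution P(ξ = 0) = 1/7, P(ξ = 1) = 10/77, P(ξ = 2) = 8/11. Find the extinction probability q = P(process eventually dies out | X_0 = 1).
q = 11/56

The pgf is f(s) = 1/7 + 10/77·s + 8/11·s². The extinction probability q is the smallest fixed point of f in [0, 1]. Setting s = f(s):
  8/11·s² + (10/77 − 1)·s + 1/7 = 0
  8/11·s² − (1/7 + 8/11)·s + 1/7 = 0
which factors as (s − 1)·(8/11·s − 1/7) = 0, giving roots s = 1 and s = (1/7)/(8/11) = 11/56.
Mean offspring μ = 10/77 + 2·8/11 = 122/77 > 1 (supercritical), so q < 1. The extinction probability is the smaller root: q = (1/7)/(8/11) = 11/56.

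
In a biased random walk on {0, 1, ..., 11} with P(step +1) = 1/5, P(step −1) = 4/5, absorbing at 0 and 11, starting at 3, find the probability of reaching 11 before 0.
P(hit 11 before 0) = (1 − (4)^3) / (1 − (4)^11) = 21/1398101

Let u_k denote P(reach 11 before 0 | start at k). Boundary: u_0 = 0, u_11 = 1. Recurrence: u_k = 1/5·u_{k+1} + 4/5·u_{k-1} for 1 ≤ k ≤ 10. Try u_k = A + B·r^k with r = q/p = (4/5)/(1/5) = 4. Substitution satisfies the recurrence; boundary conditions give:
  u_k = (1 − r^k) / (1 − r^N) = (1 − (4)^3) / (1 − (4)^11) = 21/1398101.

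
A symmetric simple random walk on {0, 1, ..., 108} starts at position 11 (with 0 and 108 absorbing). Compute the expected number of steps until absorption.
E[τ | X_0 = 11] = 1067

Let v_k = E[τ | X_0 = k]. Boundary: v_0 = v_108 = 0. Recurrence: v_k = 1 + (v_{k-1} + v_{k+1})/2 for 1 ≤ k ≤ 107. The particular solution to v_k − (v_{k-1} + v_{k+1})/2 = 1 is v_k = −k^2. Adding homogeneous solution A + B k and matching boundaries gives v_k = k (108 − k). Substituting k = 11: v_11 = 11 · 97 = 1067.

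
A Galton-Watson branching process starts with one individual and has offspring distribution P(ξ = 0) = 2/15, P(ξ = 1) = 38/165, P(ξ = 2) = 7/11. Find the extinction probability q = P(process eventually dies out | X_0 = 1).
q = 22/105

The pgf is f(s) = 2/15 + 38/165·s + 7/11·s². The extinction probability q is the smallest fixed point of f in [0, 1]. Setting s = f(s):
  7/11·s² + (38/165 − 1)·s + 2/15 = 0
  7/11·s² − (2/15 + 7/11)·s + 2/15 = 0
which factors as (s − 1)·(7/11·s − 2/15) = 0, giving roots s = 1 and s = (2/15)/(7/11) = 22/105.
Mean offspring μ = 38/165 + 2·7/11 = 248/165 > 1 (supercritical), so q < 1. The extinction probability is the smaller root: q = (2/15)/(7/11) = 22/105.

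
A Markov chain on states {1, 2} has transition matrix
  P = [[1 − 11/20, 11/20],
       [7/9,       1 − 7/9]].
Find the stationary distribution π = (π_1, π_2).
π_1 = 140/239, π_2 = 99/239

Solve πP = π with π_1 + π_2 = 1. From πP = π: π_1 · (1 − 11/20) + π_2 · 7/9 = π_1 ⇒ π_2 · 7/9 = π_1 · 11/20 ⇒ π_2/π_1 = (11/20)/(7/9) = 99/140. Together with π_1 + π_2 = 1:
  π_1 = (7/9)/(11/20 + 7/9) = (7/9)/(239/180) = 140/239,
  π_2 = (11/20)/(11/20 + 7/9) = (11/20)/(239/180) = 99/239.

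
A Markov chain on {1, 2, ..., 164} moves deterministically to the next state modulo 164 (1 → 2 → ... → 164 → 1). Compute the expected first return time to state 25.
E[T_25 | X_0 = 25] = 164

The chain cycles deterministically, so starting at state 25 it returns in exactly 164 steps. Equivalently, the stationary distribution is uniform π_j = 1/164 for every state j, so by Kac's formula E[T_25] = 1/π_25 = 164.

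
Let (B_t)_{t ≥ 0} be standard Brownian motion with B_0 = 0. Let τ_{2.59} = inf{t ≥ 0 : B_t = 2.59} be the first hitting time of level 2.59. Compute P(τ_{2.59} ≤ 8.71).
P(τ_{2.59} ≤ 8.71) = 2(1 − Φ(2.59/√8.71)) = 2(1 − Φ(0.8776)) ≈ 0.3802

By the reflection principle for standard BM, P(τ_b ≤ t) = 2 · P(B_t ≥ b). Since B_t ~ N(0, t), P(B_t ≥ 2.59) = 1 − Φ(2.59/√t) = 1 − Φ(2.59/√8.71) = 1 − Φ(0.8776) ≈ 0.19008. Doubling: P(τ_{2.59} ≤ 8.71) ≈ 2 · 0.19008 = 0.38016 ≈ 0.3802.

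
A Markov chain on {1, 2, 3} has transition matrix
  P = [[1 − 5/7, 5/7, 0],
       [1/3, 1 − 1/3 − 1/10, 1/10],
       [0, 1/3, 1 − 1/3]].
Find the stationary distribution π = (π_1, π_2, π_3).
π = (14/53, 30/53, 9/53)

This is a birth-death chain on three states, which satisfies detailed balance: π_1 · P_{12} = π_2 · P_{21} and π_2 · P_{23} = π_3 · P_{32}.
From π_1 · 5/7 = π_2 · 1/3: π_2/π_1 = (5/7)/(1/3) = 15/7.
From π_2 · 1/10 = π_3 · 1/3: π_3/π_2 = (1/10)/(1/3) = 3/10.
Take π_1 proportional to 1; then unnormalized π = (1, 15/7, 9/14). Normalize by dividing by the sum 53/14:
  π = (14/53, 30/53, 9/53).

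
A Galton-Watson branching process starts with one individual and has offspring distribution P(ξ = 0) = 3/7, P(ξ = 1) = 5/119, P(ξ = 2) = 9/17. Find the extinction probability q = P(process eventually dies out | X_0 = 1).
q = 17/21

The pgf is f(s) = 3/7 + 5/119·s + 9/17·s². The extinction probability q is the smallest fixed point of f in [0, 1]. Setting s = f(s):
  9/17·s² + (5/119 − 1)·s + 3/7 = 0
  9/17·s² − (3/7 + 9/17)·s + 3/7 = 0
which factors as (s − 1)·(9/17·s − 3/7) = 0, giving roots s = 1 and s = (3/7)/(9/17) = 17/21.
Mean offspring μ = 5/119 + 2·9/17 = 131/119 > 1 (supercritical), so q < 1. The extinction probability is the smaller root: q = (3/7)/(9/17) = 17/21.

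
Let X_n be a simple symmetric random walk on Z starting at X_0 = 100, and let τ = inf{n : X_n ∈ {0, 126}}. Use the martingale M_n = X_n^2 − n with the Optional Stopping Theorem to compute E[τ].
E[τ] = 2600

M_n = X_n^2 − n is a martingale (since E[X_{n+1}^2 | F_n] = X_n^2 + 1). By OST (τ has finite mean in a bounded region), E[M_τ] = E[M_0] = X_0^2 − 0 = 100^2 = 10000. Also E[M_τ] = E[X_τ^2] − E[τ]. The walk exits at 0 or 126, with P(hit 126 first) = 100/126, so E[X_τ^2] = 126^2 · 100/126 + 0 = 12600. Thus E[τ] = E[X_τ^2] − E[M_τ] = 12600 − 10000 = 2600 = 100(126 − 100) = 2600.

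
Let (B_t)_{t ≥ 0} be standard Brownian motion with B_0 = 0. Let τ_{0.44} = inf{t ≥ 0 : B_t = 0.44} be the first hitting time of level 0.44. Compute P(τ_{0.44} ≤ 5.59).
P(τ_{0.44} ≤ 5.59) = 2(1 − Φ(0.44/√5.59)) = 2(1 − Φ(0.1861)) ≈ 0.8524

By the reflection principle for standard BM, P(τ_b ≤ t) = 2 · P(B_t ≥ b). Since B_t ~ N(0, t), P(B_t ≥ 0.44) = 1 − Φ(0.44/√t) = 1 − Φ(0.44/√5.59) = 1 − Φ(0.1861) ≈ 0.42618. Doubling: P(τ_{0.44} ≤ 5.59) ≈ 2 · 0.42618 = 0.85236 ≈ 0.8524.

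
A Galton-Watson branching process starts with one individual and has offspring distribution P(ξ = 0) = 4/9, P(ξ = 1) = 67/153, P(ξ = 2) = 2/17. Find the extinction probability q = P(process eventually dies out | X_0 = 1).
q = 1

Mean offspring μ = 0·4/9 + 1·67/153 + 2·2/17 = 103/153 ≤ 1. For μ ≤ 1 with offspring not concentrated at 1, the Galton-Watson process goes extinct almost surely, so q = 1.
(Algebraic check: The pgf is f(s) = 4/9 + 67/153·s + 2/17·s². The extinction probability q is the smallest fixed point of f in [0, 1]. Setting s = f(s):
  2/17·s² + (67/153 − 1)·s + 4/9 = 0
  2/17·s² − (4/9 + 2/17)·s + 4/9 = 0
which factors as (s − 1)·(2/17·s − 4/9) = 0, giving roots s = 1 and s = (4/9)/(2/17) = 34/9. Since 34/9 ≥ 1, the smallest root in [0, 1] is s = 1.)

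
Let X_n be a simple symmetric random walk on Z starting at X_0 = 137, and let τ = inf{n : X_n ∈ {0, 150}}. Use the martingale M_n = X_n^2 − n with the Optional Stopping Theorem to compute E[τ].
E[τ] = 1781

M_n = X_n^2 − n is a martingale (since E[X_{n+1}^2 | F_n] = X_n^2 + 1). By OST (τ has finite mean in a bounded region), E[M_τ] = E[M_0] = X_0^2 − 0 = 137^2 = 18769. Also E[M_τ] = E[X_τ^2] − E[τ]. The walk exits at 0 or 150, with P(hit 150 first) = 137/150, so E[X_τ^2] = 150^2 · 137/150 + 0 = 20550. Thus E[τ] = E[X_τ^2] − E[M_τ] = 20550 − 18769 = 1781 = 137(150 − 137) = 1781.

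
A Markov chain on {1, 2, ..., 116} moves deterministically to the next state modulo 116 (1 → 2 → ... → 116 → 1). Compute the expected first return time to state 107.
E[T_107 | X_0 = 107] = 116

The chain cycles deterministically, so starting at state 107 it returns in exactly 116 steps. Equivalently, the stationary distribution is uniform π_j = 1/116 for every state j, so by Kac's formula E[T_107] = 1/π_107 = 116.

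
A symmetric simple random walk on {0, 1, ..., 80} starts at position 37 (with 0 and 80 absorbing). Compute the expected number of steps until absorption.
E[τ | X_0 = 37] = 1591

Let v_k = E[τ | X_0 = k]. Boundary: v_0 = v_80 = 0. Recurrence: v_k = 1 + (v_{k-1} + v_{k+1})/2 for 1 ≤ k ≤ 79. The particular solution to v_k − (v_{k-1} + v_{k+1})/2 = 1 is v_k = −k^2. Adding homogeneous solution A + B k and matching boundaries gives v_k = k (80 − k). Substituting k = 37: v_37 = 37 · 43 = 1591.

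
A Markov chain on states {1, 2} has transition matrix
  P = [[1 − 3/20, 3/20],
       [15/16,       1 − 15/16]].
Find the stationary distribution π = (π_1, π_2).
π_1 = 25/29, π_2 = 4/29

Solve πP = π with π_1 + π_2 = 1. From πP = π: π_1 · (1 − 3/20) + π_2 · 15/16 = π_1 ⇒ π_2 · 15/16 = π_1 · 3/20 ⇒ π_2/π_1 = (3/20)/(15/16) = 4/25. Together with π_1 + π_2 = 1:
  π_1 = (15/16)/(3/20 + 15/16) = (15/16)/(87/80) = 25/29,
  π_2 = (3/20)/(3/20 + 15/16) = (3/20)/(87/80) = 4/29.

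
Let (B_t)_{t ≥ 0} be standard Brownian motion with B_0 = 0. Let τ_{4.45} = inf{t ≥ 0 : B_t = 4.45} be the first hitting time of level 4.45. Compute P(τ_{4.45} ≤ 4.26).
P(τ_{4.45} ≤ 4.26) = 2(1 − Φ(4.45/√4.26)) = 2(1 − Φ(2.1560)) ≈ 0.0311

By the reflection principle for standard BM, P(τ_b ≤ t) = 2 · P(B_t ≥ b). Since B_t ~ N(0, t), P(B_t ≥ 4.45) = 1 − Φ(4.45/√t) = 1 − Φ(4.45/√4.26) = 1 − Φ(2.1560) ≈ 0.01554. Doubling: P(τ_{4.45} ≤ 4.26) ≈ 2 · 0.01554 = 0.03108 ≈ 0.0311.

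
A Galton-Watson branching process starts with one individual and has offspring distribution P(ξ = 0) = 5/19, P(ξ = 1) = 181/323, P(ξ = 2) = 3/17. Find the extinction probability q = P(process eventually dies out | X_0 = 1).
q = 1

Mean offspring μ = 0·5/19 + 1·181/323 + 2·3/17 = 295/323 ≤ 1. For μ ≤ 1 with offspring not concentrated at 1, the Galton-Watson process goes extinct almost surely, so q = 1.
(Algebraic check: The pgf is f(s) = 5/19 + 181/323·s + 3/17·s². The extinction probability q is the smallest fixed point of f in [0, 1]. Setting s = f(s):
  3/17·s² + (181/323 − 1)·s + 5/19 = 0
  3/17·s² − (5/19 + 3/17)·s + 5/19 = 0
which factors as (s − 1)·(3/17·s − 5/19) = 0, giving roots s = 1 and s = (5/19)/(3/17) = 85/57. Since 85/57 ≥ 1, the smallest root in [0, 1] is s = 1.)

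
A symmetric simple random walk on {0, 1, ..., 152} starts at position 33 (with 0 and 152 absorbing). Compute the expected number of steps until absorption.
E[τ | X_0 = 33] = 3927

Let v_k = E[τ | X_0 = k]. Boundary: v_0 = v_152 = 0. Recurrence: v_k = 1 + (v_{k-1} + v_{k+1})/2 for 1 ≤ k ≤ 151. The particular solution to v_k − (v_{k-1} + v_{k+1})/2 = 1 is v_k = −k^2. Adding homogeneous solution A + B k and matching boundaries gives v_k = k (152 − k). Substituting k = 33: v_33 = 33 · 119 = 3927.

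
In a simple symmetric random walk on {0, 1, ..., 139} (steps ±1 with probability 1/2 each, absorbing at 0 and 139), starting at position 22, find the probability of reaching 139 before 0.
P(hit 139 before 0) = 22/139

Let u_k = P(hit 139 before 0 | start at k). Then u_0 = 0, u_139 = 1, and u_k = u_{k-1}/2 + u_{k+1}/2 for 1 ≤ k ≤ 138. This harmonic recurrence is solved by u_k = k/139, giving u_22 = 22/139.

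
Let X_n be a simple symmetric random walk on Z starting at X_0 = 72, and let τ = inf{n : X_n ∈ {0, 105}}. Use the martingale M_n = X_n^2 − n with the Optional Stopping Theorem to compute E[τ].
E[τ] = 2376

M_n = X_n^2 − n is a martingale (since E[X_{n+1}^2 | F_n] = X_n^2 + 1). By OST (τ has finite mean in a bounded region), E[M_τ] = E[M_0] = X_0^2 − 0 = 72^2 = 5184. Also E[M_τ] = E[X_τ^2] − E[τ]. The walk exits at 0 or 105, with P(hit 105 first) = 72/105, so E[X_τ^2] = 105^2 · 72/105 + 0 = 7560. Thus E[τ] = E[X_τ^2] − E[M_τ] = 7560 − 5184 = 2376 = 72(105 − 72) = 2376.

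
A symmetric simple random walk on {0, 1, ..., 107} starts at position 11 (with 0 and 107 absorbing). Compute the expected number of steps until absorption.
E[τ | X_0 = 11] = 1056

Let v_k = E[τ | X_0 = k]. Boundary: v_0 = v_107 = 0. Recurrence: v_k = 1 + (v_{k-1} + v_{k+1})/2 for 1 ≤ k ≤ 106. The particular solution to v_k − (v_{k-1} + v_{k+1})/2 = 1 is v_k = −k^2. Adding homogeneous solution A + B k and matching boundaries gives v_k = k (107 − k). Substituting k = 11: v_11 = 11 · 96 = 1056.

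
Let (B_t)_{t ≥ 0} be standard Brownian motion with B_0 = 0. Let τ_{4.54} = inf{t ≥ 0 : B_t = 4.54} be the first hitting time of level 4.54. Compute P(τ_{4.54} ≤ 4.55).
P(τ_{4.54} ≤ 4.55) = 2(1 − Φ(4.54/√4.55)) = 2(1 − Φ(2.1284)) ≈ 0.0333

By the reflection principle for standard BM, P(τ_b ≤ t) = 2 · P(B_t ≥ b). Since B_t ~ N(0, t), P(B_t ≥ 4.54) = 1 − Φ(4.54/√t) = 1 − Φ(4.54/√4.55) = 1 − Φ(2.1284) ≈ 0.01665. Doubling: P(τ_{4.54} ≤ 4.55) ≈ 2 · 0.01665 = 0.03330 ≈ 0.0333.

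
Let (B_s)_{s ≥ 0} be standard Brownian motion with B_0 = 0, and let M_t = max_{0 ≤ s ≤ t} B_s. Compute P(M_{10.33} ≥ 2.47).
P(M_{10.33} ≥ 2.47) = 2·P(B_{10.33} ≥ 2.47) = 2(1 − Φ(2.47/√10.33)) ≈ 0.4422

By the reflection principle for Brownian motion, P(M_t ≥ a) = 2 · P(B_t ≥ a) for a ≥ 0. Since B_t ~ N(0, t), P(B_t ≥ 2.47) = 1 − Φ(2.47/√t) = 1 − Φ(2.47/√10.33) = 1 − Φ(0.7685). So
  P(M_{10.33} ≥ 2.47) = 2(1 − Φ(0.7685)) ≈ 0.4422.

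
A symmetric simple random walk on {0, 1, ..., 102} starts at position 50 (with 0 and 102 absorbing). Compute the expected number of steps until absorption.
E[τ | X_0 = 50] = 2600

Let v_k = E[τ | X_0 = k]. Boundary: v_0 = v_102 = 0. Recurrence: v_k = 1 + (v_{k-1} + v_{k+1})/2 for 1 ≤ k ≤ 101. The particular solution to v_k − (v_{k-1} + v_{k+1})/2 = 1 is v_k = −k^2. Adding homogeneous solution A + B k and matching boundaries gives v_k = k (102 − k). Substituting k = 50: v_50 = 50 · 52 = 2600.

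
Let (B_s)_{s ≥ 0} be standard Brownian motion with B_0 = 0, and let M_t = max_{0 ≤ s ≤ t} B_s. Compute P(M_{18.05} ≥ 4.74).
P(M_{18.05} ≥ 4.74) = 2·P(B_{18.05} ≥ 4.74) = 2(1 − Φ(4.74/√18.05)) ≈ 0.2646

By the reflection principle for Brownian motion, P(M_t ≥ a) = 2 · P(B_t ≥ a) for a ≥ 0. Since B_t ~ N(0, t), P(B_t ≥ 4.74) = 1 − Φ(4.74/√t) = 1 − Φ(4.74/√18.05) = 1 − Φ(1.1157). So
  P(M_{18.05} ≥ 4.74) = 2(1 − Φ(1.1157)) ≈ 0.2646.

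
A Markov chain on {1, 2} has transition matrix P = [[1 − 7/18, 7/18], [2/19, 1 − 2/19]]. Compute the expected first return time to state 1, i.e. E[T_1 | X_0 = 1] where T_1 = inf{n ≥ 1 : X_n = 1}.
E[T_1 | X_0 = 1] = 1/π_1 = 169/36

For an irreducible recurrent Markov chain with stationary distribution π, E[T_i | X_0 = i] = 1/π_i (Kac's formula). Here π_1 = (2/19)/(7/18 + 2/19) = (2/19)/(169/342) = 36/169, so E[T_1 | X_0 = 1] = 1/π_1 = (7/18 + 2/19)/(2/19) = (169/342)/(2/19) = 169/36.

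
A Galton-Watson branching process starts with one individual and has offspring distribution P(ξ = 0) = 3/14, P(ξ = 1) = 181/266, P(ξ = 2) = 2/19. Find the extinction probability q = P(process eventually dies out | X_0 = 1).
q = 1

Mean offspring μ = 0·3/14 + 1·181/266 + 2·2/19 = 237/266 ≤ 1. For μ ≤ 1 with offspring not concentrated at 1, the Galton-Watson process goes extinct almost surely, so q = 1.
(Algebraic check: The pgf is f(s) = 3/14 + 181/266·s + 2/19·s². The extinction probability q is the smallest fixed point of f in [0, 1]. Setting s = f(s):
  2/19·s² + (181/266 − 1)·s + 3/14 = 0
  2/19·s² − (3/14 + 2/19)·s + 3/14 = 0
which factors as (s − 1)·(2/19·s − 3/14) = 0, giving roots s = 1 and s = (3/14)/(2/19) = 57/28. Since 57/28 ≥ 1, the smallest root in [0, 1] is s = 1.)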